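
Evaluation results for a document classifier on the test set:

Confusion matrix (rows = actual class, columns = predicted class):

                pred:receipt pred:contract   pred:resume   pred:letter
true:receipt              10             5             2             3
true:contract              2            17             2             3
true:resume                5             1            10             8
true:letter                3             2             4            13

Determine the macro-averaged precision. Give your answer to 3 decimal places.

0.554

Per-class precision (TP/(TP+FP)):
  receipt: TP=10, FP=2+5+3=10 → 10/20 = 0.5000
  contract: TP=17, FP=5+1+2=8 → 17/25 = 0.6800
  resume: TP=10, FP=2+2+4=8 → 10/18 = 0.5556
  letter: TP=13, FP=3+3+8=14 → 13/27 = 0.4815
Macro-precision = mean = (0.5000 + 0.6800 + 0.5556 + 0.4815) / 4 = 0.554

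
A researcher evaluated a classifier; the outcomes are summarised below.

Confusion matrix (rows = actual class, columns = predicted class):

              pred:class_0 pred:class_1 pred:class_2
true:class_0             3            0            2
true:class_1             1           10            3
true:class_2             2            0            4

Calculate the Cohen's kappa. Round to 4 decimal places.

Observed agreement pₒ = trace/N = 17/25 = 0.68000
Expected agreement pₑ = Σ (rowᵢ·colᵢ)/N² = (5·6 + 14·10 + 6·9)/25² = 0.35840
κ = (pₒ − pₑ)/(1 − pₑ) = (0.68000 − 0.35840)/(1 − 0.35840) = 0.5012

0.5012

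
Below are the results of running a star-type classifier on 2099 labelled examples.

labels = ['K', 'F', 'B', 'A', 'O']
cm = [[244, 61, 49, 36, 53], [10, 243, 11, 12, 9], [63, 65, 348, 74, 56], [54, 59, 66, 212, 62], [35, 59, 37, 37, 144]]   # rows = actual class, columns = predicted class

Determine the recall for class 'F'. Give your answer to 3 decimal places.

0.853

Treat 'F' as positive and all other classes as negative.
recall = TP/(TP+FN).
F: TP=243, FN=10+11+12+9=42 → 243/285 = 0.8526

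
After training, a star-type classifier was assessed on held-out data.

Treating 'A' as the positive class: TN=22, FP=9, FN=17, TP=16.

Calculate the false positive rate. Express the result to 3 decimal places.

0.290

FPR = FP/(FP+TN) = 9/(9+22) = 0.290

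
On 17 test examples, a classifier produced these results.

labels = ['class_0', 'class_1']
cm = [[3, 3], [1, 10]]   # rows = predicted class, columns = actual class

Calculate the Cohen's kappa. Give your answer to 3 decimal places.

0.443

Observed agreement pₒ = trace/N = 13/17 = 0.7647
Expected agreement pₑ = Σ (rowᵢ·colᵢ)/N² = (4·6 + 13·11)/17² = 0.5779
κ = (pₒ − pₑ)/(1 − pₑ) = (0.7647 − 0.5779)/(1 − 0.5779) = 0.443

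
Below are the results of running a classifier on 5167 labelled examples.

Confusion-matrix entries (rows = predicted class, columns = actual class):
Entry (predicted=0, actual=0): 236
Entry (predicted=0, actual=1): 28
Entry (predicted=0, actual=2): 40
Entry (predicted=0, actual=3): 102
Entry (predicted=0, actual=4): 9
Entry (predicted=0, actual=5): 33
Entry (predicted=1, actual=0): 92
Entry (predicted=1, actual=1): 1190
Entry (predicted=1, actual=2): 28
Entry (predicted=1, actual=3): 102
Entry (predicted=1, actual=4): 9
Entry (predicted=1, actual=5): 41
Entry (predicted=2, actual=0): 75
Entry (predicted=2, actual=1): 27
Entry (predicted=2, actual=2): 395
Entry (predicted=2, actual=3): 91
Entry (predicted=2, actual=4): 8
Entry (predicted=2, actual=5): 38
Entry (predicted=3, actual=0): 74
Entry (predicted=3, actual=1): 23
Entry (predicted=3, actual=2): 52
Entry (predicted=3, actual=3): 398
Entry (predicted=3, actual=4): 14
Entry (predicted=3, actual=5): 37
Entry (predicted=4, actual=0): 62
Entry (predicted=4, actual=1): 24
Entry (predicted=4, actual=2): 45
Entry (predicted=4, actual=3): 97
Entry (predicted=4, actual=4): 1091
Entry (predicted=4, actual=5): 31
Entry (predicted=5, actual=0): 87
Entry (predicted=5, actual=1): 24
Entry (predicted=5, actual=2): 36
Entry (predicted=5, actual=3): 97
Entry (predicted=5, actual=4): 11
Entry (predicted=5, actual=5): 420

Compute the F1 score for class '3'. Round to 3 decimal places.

0.536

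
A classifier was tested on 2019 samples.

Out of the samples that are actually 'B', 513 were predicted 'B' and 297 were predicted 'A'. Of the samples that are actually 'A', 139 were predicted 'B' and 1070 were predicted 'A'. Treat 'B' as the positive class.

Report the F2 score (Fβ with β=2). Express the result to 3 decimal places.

Fβ = (1+β²)·TP / ((1+β²)·TP + β²·FN + FP), with β²=4
= 5·513 / (5·513 + 4·297 + 139) = 0.659

0.659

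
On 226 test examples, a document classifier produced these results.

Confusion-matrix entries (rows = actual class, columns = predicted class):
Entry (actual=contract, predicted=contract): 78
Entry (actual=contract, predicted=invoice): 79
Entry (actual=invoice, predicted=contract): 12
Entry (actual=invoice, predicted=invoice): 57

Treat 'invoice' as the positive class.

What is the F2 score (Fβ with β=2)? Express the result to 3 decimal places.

Fβ = (1+β²)·TP / ((1+β²)·TP + β²·FN + FP), with β²=4
= 5·57 / (5·57 + 4·12 + 79) = 0.692

0.692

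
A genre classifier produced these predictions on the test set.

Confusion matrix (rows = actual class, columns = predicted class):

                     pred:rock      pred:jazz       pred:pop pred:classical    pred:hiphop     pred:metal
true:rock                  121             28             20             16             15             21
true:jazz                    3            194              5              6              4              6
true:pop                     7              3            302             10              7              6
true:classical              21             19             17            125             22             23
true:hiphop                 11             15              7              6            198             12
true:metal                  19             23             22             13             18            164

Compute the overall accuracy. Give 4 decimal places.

Accuracy = trace / total = (121+194+302+125+198+164=1104) / 1509 = 1104/1509 = 0.7316

0.7316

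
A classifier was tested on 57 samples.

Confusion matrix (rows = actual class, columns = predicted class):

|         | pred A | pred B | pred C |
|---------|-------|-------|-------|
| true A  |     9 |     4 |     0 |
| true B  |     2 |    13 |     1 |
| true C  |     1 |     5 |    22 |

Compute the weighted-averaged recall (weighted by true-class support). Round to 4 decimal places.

Per-class recall (TP/(TP+FN)):
  A: TP=9, FN=4+0=4 → 9/13 = 0.69231
  B: TP=13, FN=2+1=3 → 13/16 = 0.81250
  C: TP=22, FN=1+5=6 → 22/28 = 0.78571
Weighted-recall = Σ (supportᵢ/N)·recallᵢ with N=57: (13/57)·0.69231 + (16/57)·0.81250 + (28/57)·0.78571 = 0.7719

0.7719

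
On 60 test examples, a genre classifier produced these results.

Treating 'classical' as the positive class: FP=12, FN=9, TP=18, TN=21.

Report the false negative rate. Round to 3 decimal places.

0.333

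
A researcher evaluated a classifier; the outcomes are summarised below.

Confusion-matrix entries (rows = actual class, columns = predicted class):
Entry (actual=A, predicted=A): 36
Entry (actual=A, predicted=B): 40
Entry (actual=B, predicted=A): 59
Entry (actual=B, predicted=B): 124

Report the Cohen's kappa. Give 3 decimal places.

0.141

Observed agreement pₒ = trace/N = 160/259 = 0.6178
Expected agreement pₑ = Σ (rowᵢ·colᵢ)/N² = (76·95 + 183·164)/259² = 0.5550
κ = (pₒ − pₑ)/(1 − pₑ) = (0.6178 − 0.5550)/(1 − 0.5550) = 0.141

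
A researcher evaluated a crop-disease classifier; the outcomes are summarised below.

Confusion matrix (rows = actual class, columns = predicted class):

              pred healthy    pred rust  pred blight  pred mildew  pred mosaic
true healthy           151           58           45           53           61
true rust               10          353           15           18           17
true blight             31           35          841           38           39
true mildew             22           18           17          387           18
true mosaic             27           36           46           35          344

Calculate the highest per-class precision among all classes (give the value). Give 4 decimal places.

0.8724

Per-class precision (TP/(TP+FP)):
  healthy: TP=151, FP=10+31+22+27=90 → 151/241 = 0.62656
  rust: TP=353, FP=58+35+18+36=147 → 353/500 = 0.70600
  blight: TP=841, FP=45+15+17+46=123 → 841/964 = 0.87241
  mildew: TP=387, FP=53+18+38+35=144 → 387/531 = 0.72881
  mosaic: TP=344, FP=61+17+39+18=135 → 344/479 = 0.71816
Highest is class 'blight' with precision = 0.8724.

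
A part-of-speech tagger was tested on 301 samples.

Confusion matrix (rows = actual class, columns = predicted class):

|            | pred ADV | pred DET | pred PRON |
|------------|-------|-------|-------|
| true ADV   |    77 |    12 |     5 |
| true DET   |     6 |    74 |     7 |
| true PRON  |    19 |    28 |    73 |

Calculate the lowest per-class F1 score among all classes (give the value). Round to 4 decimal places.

0.7122

Per-class F1 score (2·TP/(2·TP+FP+FN)):
  ADV: TP=77, FP=6+19=25, FN=12+5=17 → 154/196 = 0.78571
  DET: TP=74, FP=12+28=40, FN=6+7=13 → 148/201 = 0.73632
  PRON: TP=73, FP=5+7=12, FN=19+28=47 → 146/205 = 0.71220
Lowest is class 'PRON' with F1 score = 0.7122.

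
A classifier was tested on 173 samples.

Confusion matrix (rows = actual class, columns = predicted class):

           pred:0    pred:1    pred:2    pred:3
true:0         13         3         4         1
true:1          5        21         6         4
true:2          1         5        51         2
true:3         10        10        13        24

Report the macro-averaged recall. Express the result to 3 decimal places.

0.622

Per-class recall (TP/(TP+FN)):
  0: TP=13, FN=3+4+1=8 → 13/21 = 0.6190
  1: TP=21, FN=5+6+4=15 → 21/36 = 0.5833
  2: TP=51, FN=1+5+2=8 → 51/59 = 0.8644
  3: TP=24, FN=10+10+13=33 → 24/57 = 0.4211
Macro-recall = mean = (0.6190 + 0.5833 + 0.8644 + 0.4211) / 4 = 0.622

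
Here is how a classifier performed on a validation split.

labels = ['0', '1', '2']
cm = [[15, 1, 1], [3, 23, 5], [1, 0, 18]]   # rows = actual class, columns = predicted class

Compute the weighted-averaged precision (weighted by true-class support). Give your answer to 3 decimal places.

Per-class precision (TP/(TP+FP)):
  0: TP=15, FP=3+1=4 → 15/19 = 0.7895
  1: TP=23, FP=1+0=1 → 23/24 = 0.9583
  2: TP=18, FP=1+5=6 → 18/24 = 0.7500
Weighted-precision = Σ (supportᵢ/N)·precisionᵢ with N=67: (17/67)·0.7895 + (31/67)·0.9583 + (19/67)·0.7500 = 0.856

0.856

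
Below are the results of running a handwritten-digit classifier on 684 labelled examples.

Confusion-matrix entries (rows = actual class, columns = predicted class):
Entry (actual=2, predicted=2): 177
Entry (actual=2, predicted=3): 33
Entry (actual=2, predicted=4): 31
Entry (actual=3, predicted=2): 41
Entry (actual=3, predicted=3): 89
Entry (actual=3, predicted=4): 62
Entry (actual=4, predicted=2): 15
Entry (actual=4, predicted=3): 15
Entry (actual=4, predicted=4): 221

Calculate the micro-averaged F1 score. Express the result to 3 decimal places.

Micro-averaging pools counts across classes: ΣTP=487, ΣFP=197, ΣFN=197.
Micro-F1 score = 2·TP/(2·TP+FP+FN) on pooled counts = 0.712 (equals overall accuracy in single-label multiclass).

0.712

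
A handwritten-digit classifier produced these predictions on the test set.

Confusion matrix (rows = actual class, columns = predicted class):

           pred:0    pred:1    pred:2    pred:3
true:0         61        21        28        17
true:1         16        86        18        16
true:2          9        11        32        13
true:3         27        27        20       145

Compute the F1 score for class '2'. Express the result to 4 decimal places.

One-vs-rest for '2': TP = diagonal; FP = other classes predicted '2'; FN = '2' predicted as other.
F1 score = 2·TP/(2·TP+FP+FN).
2: TP=32, FP=28+18+20=66, FN=9+11+13=33 → 64/163 = 0.39264

0.3926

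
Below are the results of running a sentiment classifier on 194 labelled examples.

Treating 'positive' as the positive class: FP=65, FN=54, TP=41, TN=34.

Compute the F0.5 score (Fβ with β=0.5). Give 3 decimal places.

0.395

Fβ = (1+β²)·TP / ((1+β²)·TP + β²·FN + FP), with β²=1/4
= 1.25·41 / (1.25·41 + 0.25·54 + 65) = 0.395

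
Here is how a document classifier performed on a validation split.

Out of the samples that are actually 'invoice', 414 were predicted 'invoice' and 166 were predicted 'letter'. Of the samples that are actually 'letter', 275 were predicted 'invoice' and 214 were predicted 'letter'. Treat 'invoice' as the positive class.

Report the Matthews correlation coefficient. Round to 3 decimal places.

MCC = (TP·TN − FP·FN) / √((TP+FP)(TP+FN)(TN+FP)(TN+FN))
Numerator = 414·214 − 275·166 = 42946
Denominator = √(689·580·489·380) = √74257388400 = 272502.0888
MCC = 42946 / 272502.0888 = 0.158

0.158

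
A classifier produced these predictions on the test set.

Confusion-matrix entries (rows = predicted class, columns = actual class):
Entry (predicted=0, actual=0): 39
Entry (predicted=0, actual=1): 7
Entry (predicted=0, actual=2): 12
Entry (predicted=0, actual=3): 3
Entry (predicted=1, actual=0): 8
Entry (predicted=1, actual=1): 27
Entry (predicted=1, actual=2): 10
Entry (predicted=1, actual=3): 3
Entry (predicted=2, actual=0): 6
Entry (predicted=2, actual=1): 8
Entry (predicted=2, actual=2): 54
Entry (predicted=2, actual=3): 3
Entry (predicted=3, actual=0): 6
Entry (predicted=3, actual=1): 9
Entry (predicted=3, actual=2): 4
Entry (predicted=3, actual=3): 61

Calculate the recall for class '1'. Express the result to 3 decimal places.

0.529

Take TP from the diagonal, FP from the rest of the '1' prediction marginal, FN from the rest of the '1' actual marginal.
recall = TP/(TP+FN).
1: TP=27, FN=7+8+9=24 → 27/51 = 0.5294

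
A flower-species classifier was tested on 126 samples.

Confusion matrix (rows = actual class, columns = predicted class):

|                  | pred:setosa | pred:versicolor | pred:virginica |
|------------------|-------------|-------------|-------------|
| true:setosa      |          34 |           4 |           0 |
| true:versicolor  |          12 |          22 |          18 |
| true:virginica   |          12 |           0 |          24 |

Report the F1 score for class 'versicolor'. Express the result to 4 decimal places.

One-vs-rest for 'versicolor': TP = diagonal; FP = other classes predicted 'versicolor'; FN = 'versicolor' predicted as other.
F1 score = 2·TP/(2·TP+FP+FN).
versicolor: TP=22, FP=4+0=4, FN=12+18=30 → 44/78 = 0.56410

0.5641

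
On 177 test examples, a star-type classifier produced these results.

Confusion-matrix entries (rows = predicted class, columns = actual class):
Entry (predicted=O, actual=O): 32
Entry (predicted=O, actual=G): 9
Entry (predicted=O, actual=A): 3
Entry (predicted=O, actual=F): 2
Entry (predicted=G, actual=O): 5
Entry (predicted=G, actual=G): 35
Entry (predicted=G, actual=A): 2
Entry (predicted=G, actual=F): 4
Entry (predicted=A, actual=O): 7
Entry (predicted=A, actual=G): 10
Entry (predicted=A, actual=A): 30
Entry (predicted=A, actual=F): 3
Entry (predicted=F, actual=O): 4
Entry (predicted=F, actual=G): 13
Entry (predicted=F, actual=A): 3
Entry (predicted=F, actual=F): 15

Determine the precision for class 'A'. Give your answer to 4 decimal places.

0.6000

Treat 'A' as positive and all other classes as negative.
precision = TP/(TP+FP).
A: TP=30, FP=7+10+3=20 → 30/50 = 0.60000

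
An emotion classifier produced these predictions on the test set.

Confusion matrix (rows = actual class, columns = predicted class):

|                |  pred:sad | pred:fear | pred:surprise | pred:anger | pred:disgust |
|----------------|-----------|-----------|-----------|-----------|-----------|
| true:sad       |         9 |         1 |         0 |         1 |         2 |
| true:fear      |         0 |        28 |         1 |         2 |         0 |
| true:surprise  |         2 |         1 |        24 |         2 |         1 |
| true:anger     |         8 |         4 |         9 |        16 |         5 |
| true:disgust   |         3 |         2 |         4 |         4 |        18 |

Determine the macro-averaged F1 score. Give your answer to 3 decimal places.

Per-class F1 score (2·TP/(2·TP+FP+FN)):
  sad: TP=9, FP=0+2+8+3=13, FN=1+0+1+2=4 → 18/35 = 0.5143
  fear: TP=28, FP=1+1+4+2=8, FN=0+1+2+0=3 → 56/67 = 0.8358
  surprise: TP=24, FP=0+1+9+4=14, FN=2+1+2+1=6 → 48/68 = 0.7059
  anger: TP=16, FP=1+2+2+4=9, FN=8+4+9+5=26 → 32/67 = 0.4776
  disgust: TP=18, FP=2+0+1+5=8, FN=3+2+4+4=13 → 36/57 = 0.6316
Macro-F1 score = mean = (0.5143 + 0.8358 + 0.7059 + 0.4776 + 0.6316) / 5 = 0.633

0.633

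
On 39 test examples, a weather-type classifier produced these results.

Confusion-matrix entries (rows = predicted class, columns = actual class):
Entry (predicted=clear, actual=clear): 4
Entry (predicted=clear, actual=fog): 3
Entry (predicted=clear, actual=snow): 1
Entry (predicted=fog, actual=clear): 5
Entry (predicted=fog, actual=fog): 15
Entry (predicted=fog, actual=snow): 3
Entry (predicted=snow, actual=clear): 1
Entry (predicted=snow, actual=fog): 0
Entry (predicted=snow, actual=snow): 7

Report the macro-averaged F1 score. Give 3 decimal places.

0.638

Per-class F1 score (2·TP/(2·TP+FP+FN)):
  clear: TP=4, FP=3+1=4, FN=5+1=6 → 8/18 = 0.4444
  fog: TP=15, FP=5+3=8, FN=3+0=3 → 30/41 = 0.7317
  snow: TP=7, FP=1+0=1, FN=1+3=4 → 14/19 = 0.7368
Macro-F1 score = mean = (0.4444 + 0.7317 + 0.7368) / 3 = 0.638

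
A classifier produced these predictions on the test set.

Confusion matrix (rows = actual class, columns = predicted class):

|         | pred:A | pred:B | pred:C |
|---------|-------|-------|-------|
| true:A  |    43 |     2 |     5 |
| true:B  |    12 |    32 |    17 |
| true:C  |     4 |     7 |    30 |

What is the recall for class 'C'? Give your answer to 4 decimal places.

Treat 'C' as positive and all other classes as negative.
recall = TP/(TP+FN).
C: TP=30, FN=4+7=11 → 30/41 = 0.73171

0.7317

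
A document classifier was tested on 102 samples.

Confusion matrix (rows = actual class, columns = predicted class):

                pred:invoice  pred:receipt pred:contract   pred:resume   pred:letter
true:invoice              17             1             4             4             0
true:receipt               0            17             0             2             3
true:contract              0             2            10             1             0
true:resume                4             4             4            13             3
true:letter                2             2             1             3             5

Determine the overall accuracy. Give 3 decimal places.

0.608

Accuracy = trace / total = (17+17+10+13+5=62) / 102 = 62/102 = 0.608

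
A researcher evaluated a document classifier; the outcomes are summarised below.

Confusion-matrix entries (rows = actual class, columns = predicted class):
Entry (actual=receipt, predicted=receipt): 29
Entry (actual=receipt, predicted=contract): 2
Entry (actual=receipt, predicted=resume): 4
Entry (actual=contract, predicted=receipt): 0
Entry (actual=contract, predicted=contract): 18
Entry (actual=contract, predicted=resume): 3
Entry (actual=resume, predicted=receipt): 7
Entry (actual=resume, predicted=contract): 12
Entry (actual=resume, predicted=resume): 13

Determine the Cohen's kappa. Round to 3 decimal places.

0.524

Observed agreement pₒ = trace/N = 60/88 = 0.6818
Expected agreement pₑ = Σ (rowᵢ·colᵢ)/N² = (35·36 + 21·32 + 32·20)/88² = 0.3321
κ = (pₒ − pₑ)/(1 − pₑ) = (0.6818 − 0.3321)/(1 − 0.3321) = 0.524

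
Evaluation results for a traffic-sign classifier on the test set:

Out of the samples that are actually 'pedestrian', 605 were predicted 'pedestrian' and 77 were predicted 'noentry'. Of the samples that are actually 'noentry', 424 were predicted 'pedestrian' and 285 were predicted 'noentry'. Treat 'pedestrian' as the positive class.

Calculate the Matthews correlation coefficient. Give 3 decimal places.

MCC = (TP·TN − FP·FN) / √((TP+FP)(TP+FN)(TN+FP)(TN+FN))
Numerator = 605·285 − 424·77 = 139777
Denominator = √(1029·682·709·362) = √180116937924 = 424401.8590
MCC = 139777 / 424401.8590 = 0.329

0.329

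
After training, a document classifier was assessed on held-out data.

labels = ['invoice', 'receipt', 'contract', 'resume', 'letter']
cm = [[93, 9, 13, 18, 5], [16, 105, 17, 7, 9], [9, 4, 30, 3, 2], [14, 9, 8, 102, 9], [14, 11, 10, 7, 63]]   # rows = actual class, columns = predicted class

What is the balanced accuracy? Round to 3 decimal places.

Balanced accuracy = mean of per-class recall.
  invoice: recall = 93/138 = 0.6739
  receipt: recall = 105/154 = 0.6818
  contract: recall = 30/48 = 0.6250
  resume: recall = 102/142 = 0.7183
  letter: recall = 63/105 = 0.6000
Mean = (0.6739 + 0.6818 + 0.6250 + 0.7183 + 0.6000) / 5 = 0.660

0.660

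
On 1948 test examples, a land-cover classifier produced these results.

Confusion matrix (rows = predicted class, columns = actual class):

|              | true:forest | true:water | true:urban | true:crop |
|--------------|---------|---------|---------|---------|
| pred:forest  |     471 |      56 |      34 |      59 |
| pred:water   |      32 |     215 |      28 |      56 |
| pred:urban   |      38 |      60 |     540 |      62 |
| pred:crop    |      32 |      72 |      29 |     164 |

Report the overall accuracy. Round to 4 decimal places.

0.7136

Accuracy = trace / total = (471+215+540+164=1390) / 1948 = 1390/1948 = 0.7136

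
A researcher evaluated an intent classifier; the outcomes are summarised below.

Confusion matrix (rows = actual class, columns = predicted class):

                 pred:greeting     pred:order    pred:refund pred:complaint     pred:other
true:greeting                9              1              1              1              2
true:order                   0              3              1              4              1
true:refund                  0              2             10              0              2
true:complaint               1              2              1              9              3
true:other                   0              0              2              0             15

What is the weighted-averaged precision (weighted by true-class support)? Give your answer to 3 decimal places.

0.667

Per-class precision (TP/(TP+FP)):
  greeting: TP=9, FP=0+0+1+0=1 → 9/10 = 0.9000
  order: TP=3, FP=1+2+2+0=5 → 3/8 = 0.3750
  refund: TP=10, FP=1+1+1+2=5 → 10/15 = 0.6667
  complaint: TP=9, FP=1+4+0+0=5 → 9/14 = 0.6429
  other: TP=15, FP=2+1+2+3=8 → 15/23 = 0.6522
Weighted-precision = Σ (supportᵢ/N)·precisionᵢ with N=70: (14/70)·0.9000 + (9/70)·0.3750 + (14/70)·0.6667 + (16/70)·0.6429 + (17/70)·0.6522 = 0.667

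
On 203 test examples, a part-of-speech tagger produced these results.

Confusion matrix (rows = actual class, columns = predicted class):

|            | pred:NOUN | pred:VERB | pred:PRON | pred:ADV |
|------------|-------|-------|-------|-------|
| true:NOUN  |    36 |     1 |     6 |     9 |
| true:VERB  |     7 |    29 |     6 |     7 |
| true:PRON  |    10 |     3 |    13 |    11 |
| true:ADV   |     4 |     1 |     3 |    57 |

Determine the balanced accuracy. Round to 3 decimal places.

Balanced accuracy = mean of per-class recall.
  NOUN: recall = 36/52 = 0.6923
  VERB: recall = 29/49 = 0.5918
  PRON: recall = 13/37 = 0.3514
  ADV: recall = 57/65 = 0.8769
Mean = (0.6923 + 0.5918 + 0.3514 + 0.8769) / 4 = 0.628

0.628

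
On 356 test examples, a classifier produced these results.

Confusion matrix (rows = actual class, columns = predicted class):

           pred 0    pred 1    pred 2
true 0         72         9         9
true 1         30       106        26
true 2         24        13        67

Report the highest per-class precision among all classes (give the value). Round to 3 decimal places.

Per-class precision (TP/(TP+FP)):
  0: TP=72, FP=30+24=54 → 72/126 = 0.5714
  1: TP=106, FP=9+13=22 → 106/128 = 0.8281
  2: TP=67, FP=9+26=35 → 67/102 = 0.6569
Highest is class '1' with precision = 0.828.

0.828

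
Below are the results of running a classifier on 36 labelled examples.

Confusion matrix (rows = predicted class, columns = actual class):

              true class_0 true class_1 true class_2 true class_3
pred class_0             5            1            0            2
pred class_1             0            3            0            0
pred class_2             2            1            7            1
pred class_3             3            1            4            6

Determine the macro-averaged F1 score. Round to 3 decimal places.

0.595

Per-class F1 score (2·TP/(2·TP+FP+FN)):
  class_0: TP=5, FP=1+0+2=3, FN=0+2+3=5 → 10/18 = 0.5556
  class_1: TP=3, FP=0+0+0=0, FN=1+1+1=3 → 6/9 = 0.6667
  class_2: TP=7, FP=2+1+1=4, FN=0+0+4=4 → 14/22 = 0.6364
  class_3: TP=6, FP=3+1+4=8, FN=2+0+1=3 → 12/23 = 0.5217
Macro-F1 score = mean = (0.5556 + 0.6667 + 0.6364 + 0.5217) / 4 = 0.595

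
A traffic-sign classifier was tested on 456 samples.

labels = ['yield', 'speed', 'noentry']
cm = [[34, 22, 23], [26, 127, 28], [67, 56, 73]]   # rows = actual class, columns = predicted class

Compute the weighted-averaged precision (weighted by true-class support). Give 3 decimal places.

0.545

Per-class precision (TP/(TP+FP)):
  yield: TP=34, FP=26+67=93 → 34/127 = 0.2677
  speed: TP=127, FP=22+56=78 → 127/205 = 0.6195
  noentry: TP=73, FP=23+28=51 → 73/124 = 0.5887
Weighted-precision = Σ (supportᵢ/N)·precisionᵢ with N=456: (79/456)·0.2677 + (181/456)·0.6195 + (196/456)·0.5887 = 0.545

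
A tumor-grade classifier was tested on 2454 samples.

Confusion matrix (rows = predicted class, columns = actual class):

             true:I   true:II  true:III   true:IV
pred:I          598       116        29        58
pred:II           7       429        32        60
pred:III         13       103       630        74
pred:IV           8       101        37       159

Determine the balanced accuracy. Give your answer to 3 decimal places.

0.712

Balanced accuracy = mean of per-class recall.
  I: recall = 598/626 = 0.9553
  II: recall = 429/749 = 0.5728
  III: recall = 630/728 = 0.8654
  IV: recall = 159/351 = 0.4530
Mean = (0.9553 + 0.5728 + 0.8654 + 0.4530) / 4 = 0.712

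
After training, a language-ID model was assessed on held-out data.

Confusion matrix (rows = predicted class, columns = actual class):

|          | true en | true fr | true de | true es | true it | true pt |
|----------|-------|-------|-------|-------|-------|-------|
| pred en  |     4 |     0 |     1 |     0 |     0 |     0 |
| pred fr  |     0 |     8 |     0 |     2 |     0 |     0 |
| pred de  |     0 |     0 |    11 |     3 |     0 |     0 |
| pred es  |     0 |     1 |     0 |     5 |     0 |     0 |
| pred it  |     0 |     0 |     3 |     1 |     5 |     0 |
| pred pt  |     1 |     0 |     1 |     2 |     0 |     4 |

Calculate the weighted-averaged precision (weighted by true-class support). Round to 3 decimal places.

Per-class precision (TP/(TP+FP)):
  en: TP=4, FP=0+1+0+0+0=1 → 4/5 = 0.8000
  fr: TP=8, FP=0+0+2+0+0=2 → 8/10 = 0.8000
  de: TP=11, FP=0+0+3+0+0=3 → 11/14 = 0.7857
  es: TP=5, FP=0+1+0+0+0=1 → 5/6 = 0.8333
  it: TP=5, FP=0+0+3+1+0=4 → 5/9 = 0.5556
  pt: TP=4, FP=1+0+1+2+0=4 → 4/8 = 0.5000
Weighted-precision = Σ (supportᵢ/N)·precisionᵢ with N=52: (5/52)·0.8000 + (9/52)·0.8000 + (16/52)·0.7857 + (13/52)·0.8333 + (5/52)·0.5556 + (4/52)·0.5000 = 0.757

0.757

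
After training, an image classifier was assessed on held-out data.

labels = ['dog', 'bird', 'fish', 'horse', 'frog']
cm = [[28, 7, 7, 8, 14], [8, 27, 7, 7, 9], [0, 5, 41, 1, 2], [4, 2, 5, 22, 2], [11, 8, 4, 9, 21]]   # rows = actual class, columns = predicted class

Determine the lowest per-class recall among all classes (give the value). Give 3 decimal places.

0.396

Per-class recall (TP/(TP+FN)):
  dog: TP=28, FN=7+7+8+14=36 → 28/64 = 0.4375
  bird: TP=27, FN=8+7+7+9=31 → 27/58 = 0.4655
  fish: TP=41, FN=0+5+1+2=8 → 41/49 = 0.8367
  horse: TP=22, FN=4+2+5+2=13 → 22/35 = 0.6286
  frog: TP=21, FN=11+8+4+9=32 → 21/53 = 0.3962
Lowest is class 'frog' with recall = 0.396.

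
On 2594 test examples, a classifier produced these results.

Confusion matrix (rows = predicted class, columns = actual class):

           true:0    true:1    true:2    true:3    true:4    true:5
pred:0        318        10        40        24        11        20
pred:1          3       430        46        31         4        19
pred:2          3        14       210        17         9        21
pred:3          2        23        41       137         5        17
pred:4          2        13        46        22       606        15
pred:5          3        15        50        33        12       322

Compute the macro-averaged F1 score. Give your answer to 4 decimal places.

Per-class F1 score (2·TP/(2·TP+FP+FN)):
  0: TP=318, FP=10+40+24+11+20=105, FN=3+3+2+2+3=13 → 636/754 = 0.84350
  1: TP=430, FP=3+46+31+4+19=103, FN=10+14+23+13+15=75 → 860/1038 = 0.82852
  2: TP=210, FP=3+14+17+9+21=64, FN=40+46+41+46+50=223 → 420/707 = 0.59406
  3: TP=137, FP=2+23+41+5+17=88, FN=24+31+17+22+33=127 → 274/489 = 0.56033
  4: TP=606, FP=2+13+46+22+15=98, FN=11+4+9+5+12=41 → 1212/1351 = 0.89711
  5: TP=322, FP=3+15+50+33+12=113, FN=20+19+21+17+15=92 → 644/849 = 0.75854
Macro-F1 score = mean = (0.84350 + 0.82852 + 0.59406 + 0.56033 + 0.89711 + 0.75854) / 6 = 0.7470

0.7470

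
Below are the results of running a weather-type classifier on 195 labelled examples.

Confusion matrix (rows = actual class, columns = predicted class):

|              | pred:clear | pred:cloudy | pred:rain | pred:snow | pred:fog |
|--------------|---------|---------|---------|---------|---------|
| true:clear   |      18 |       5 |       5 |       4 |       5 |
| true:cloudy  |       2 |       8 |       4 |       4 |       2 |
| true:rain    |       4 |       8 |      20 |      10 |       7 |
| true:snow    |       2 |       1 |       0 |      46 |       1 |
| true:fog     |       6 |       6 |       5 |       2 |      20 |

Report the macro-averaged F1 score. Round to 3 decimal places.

Per-class F1 score (2·TP/(2·TP+FP+FN)):
  clear: TP=18, FP=2+4+2+6=14, FN=5+5+4+5=19 → 36/69 = 0.5217
  cloudy: TP=8, FP=5+8+1+6=20, FN=2+4+4+2=12 → 16/48 = 0.3333
  rain: TP=20, FP=5+4+0+5=14, FN=4+8+10+7=29 → 40/83 = 0.4819
  snow: TP=46, FP=4+4+10+2=20, FN=2+1+0+1=4 → 92/116 = 0.7931
  fog: TP=20, FP=5+2+7+1=15, FN=6+6+5+2=19 → 40/74 = 0.5405
Macro-F1 score = mean = (0.5217 + 0.3333 + 0.4819 + 0.7931 + 0.5405) / 5 = 0.534

0.534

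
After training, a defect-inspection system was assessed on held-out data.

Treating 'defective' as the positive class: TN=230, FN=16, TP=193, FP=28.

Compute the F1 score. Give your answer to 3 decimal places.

Precision = TP/(TP+FP) = 193/221 = 0.8733
Recall = TP/(TP+FN) = 193/209 = 0.9234
F1 = 2·TP/(2·TP+FP+FN) = 386/430 = 0.898

0.898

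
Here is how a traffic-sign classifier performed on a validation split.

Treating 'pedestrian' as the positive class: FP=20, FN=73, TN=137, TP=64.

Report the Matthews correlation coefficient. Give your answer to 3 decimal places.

0.375

MCC = (TP·TN − FP·FN) / √((TP+FP)(TP+FN)(TN+FP)(TN+FN))
Numerator = 64·137 − 20·73 = 7308
Denominator = √(84·137·157·210) = √379418760 = 19478.6745
MCC = 7308 / 19478.6745 = 0.375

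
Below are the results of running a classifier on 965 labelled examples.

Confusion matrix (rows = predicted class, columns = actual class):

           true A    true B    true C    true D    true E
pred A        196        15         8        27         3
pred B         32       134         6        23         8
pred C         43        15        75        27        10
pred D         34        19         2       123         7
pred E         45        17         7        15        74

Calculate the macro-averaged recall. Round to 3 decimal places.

Per-class recall (TP/(TP+FN)):
  A: TP=196, FN=32+43+34+45=154 → 196/350 = 0.5600
  B: TP=134, FN=15+15+19+17=66 → 134/200 = 0.6700
  C: TP=75, FN=8+6+2+7=23 → 75/98 = 0.7653
  D: TP=123, FN=27+23+27+15=92 → 123/215 = 0.5721
  E: TP=74, FN=3+8+10+7=28 → 74/102 = 0.7255
Macro-recall = mean = (0.5600 + 0.6700 + 0.7653 + 0.5721 + 0.7255) / 5 = 0.659

0.659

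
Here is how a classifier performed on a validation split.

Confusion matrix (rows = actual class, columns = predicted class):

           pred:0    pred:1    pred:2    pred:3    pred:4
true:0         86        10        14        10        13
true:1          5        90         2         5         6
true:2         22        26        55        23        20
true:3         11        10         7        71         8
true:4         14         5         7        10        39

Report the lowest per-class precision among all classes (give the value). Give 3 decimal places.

0.453

Per-class precision (TP/(TP+FP)):
  0: TP=86, FP=5+22+11+14=52 → 86/138 = 0.6232
  1: TP=90, FP=10+26+10+5=51 → 90/141 = 0.6383
  2: TP=55, FP=14+2+7+7=30 → 55/85 = 0.6471
  3: TP=71, FP=10+5+23+10=48 → 71/119 = 0.5966
  4: TP=39, FP=13+6+20+8=47 → 39/86 = 0.4535
Lowest is class '4' with precision = 0.453.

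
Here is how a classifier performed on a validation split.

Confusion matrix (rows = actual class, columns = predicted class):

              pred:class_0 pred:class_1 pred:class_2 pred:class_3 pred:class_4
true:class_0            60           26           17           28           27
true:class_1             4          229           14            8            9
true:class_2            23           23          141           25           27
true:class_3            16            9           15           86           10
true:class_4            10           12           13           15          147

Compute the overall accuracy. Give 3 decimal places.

0.667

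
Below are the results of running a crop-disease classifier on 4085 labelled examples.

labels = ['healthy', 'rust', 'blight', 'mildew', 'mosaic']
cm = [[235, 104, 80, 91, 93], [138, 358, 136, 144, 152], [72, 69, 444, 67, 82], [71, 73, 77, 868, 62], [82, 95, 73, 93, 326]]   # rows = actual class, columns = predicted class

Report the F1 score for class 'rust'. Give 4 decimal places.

Take TP from the diagonal, FP from the rest of the 'rust' prediction marginal, FN from the rest of the 'rust' actual marginal.
F1 score = 2·TP/(2·TP+FP+FN).
rust: TP=358, FP=104+69+73+95=341, FN=138+136+144+152=570 → 716/1627 = 0.44007

0.4401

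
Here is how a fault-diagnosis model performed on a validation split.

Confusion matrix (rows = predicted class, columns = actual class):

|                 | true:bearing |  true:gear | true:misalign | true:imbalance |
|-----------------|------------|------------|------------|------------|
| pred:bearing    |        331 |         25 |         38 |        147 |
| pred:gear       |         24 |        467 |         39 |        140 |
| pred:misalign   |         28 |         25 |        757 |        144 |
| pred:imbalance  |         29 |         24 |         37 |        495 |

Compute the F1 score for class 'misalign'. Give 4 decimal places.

One-vs-rest for 'misalign': TP = diagonal; FP = other classes predicted 'misalign'; FN = 'misalign' predicted as other.
F1 score = 2·TP/(2·TP+FP+FN).
misalign: TP=757, FP=28+25+144=197, FN=38+39+37=114 → 1514/1825 = 0.82959

0.8296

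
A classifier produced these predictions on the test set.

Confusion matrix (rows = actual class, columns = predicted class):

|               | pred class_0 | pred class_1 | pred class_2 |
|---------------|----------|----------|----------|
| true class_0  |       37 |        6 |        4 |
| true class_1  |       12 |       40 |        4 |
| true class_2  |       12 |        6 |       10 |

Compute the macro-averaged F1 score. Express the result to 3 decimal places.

Per-class F1 score (2·TP/(2·TP+FP+FN)):
  class_0: TP=37, FP=12+12=24, FN=6+4=10 → 74/108 = 0.6852
  class_1: TP=40, FP=6+6=12, FN=12+4=16 → 80/108 = 0.7407
  class_2: TP=10, FP=4+4=8, FN=12+6=18 → 20/46 = 0.4348
Macro-F1 score = mean = (0.6852 + 0.7407 + 0.4348) / 3 = 0.620

0.620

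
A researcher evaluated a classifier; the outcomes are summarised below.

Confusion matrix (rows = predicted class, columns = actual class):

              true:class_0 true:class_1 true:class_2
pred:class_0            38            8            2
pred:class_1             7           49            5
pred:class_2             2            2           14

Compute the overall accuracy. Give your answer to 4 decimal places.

0.7953

Accuracy = trace / total = (38+49+14=101) / 127 = 101/127 = 0.7953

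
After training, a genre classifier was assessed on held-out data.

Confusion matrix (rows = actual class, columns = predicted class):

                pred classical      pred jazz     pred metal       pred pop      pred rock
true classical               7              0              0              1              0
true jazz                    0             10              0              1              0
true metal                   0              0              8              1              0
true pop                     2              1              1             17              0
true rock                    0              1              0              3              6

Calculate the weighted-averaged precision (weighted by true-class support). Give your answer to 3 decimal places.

0.829

Per-class precision (TP/(TP+FP)):
  classical: TP=7, FP=0+0+2+0=2 → 7/9 = 0.7778
  jazz: TP=10, FP=0+0+1+1=2 → 10/12 = 0.8333
  metal: TP=8, FP=0+0+1+0=1 → 8/9 = 0.8889
  pop: TP=17, FP=1+1+1+3=6 → 17/23 = 0.7391
  rock: TP=6, FP=0+0+0+0=0 → 6/6 = 1.0000
Weighted-precision = Σ (supportᵢ/N)·precisionᵢ with N=59: (8/59)·0.7778 + (11/59)·0.8333 + (9/59)·0.8889 + (21/59)·0.7391 + (10/59)·1.0000 = 0.829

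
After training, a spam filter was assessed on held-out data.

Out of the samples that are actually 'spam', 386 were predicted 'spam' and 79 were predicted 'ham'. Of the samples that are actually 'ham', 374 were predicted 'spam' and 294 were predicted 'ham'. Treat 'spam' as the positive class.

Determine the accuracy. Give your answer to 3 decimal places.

Accuracy = (TP+TN)/N = (386+294)/1133 = 0.600

0.600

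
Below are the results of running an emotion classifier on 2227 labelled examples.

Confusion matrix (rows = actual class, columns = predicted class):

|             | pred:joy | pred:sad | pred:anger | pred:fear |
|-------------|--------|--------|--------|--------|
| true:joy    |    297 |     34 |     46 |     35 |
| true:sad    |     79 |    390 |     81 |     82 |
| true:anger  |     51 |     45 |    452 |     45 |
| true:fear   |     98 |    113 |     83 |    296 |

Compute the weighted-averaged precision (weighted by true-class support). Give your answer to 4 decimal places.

0.6479

Per-class precision (TP/(TP+FP)):
  joy: TP=297, FP=79+51+98=228 → 297/525 = 0.56571
  sad: TP=390, FP=34+45+113=192 → 390/582 = 0.67010
  anger: TP=452, FP=46+81+83=210 → 452/662 = 0.68278
  fear: TP=296, FP=35+82+45=162 → 296/458 = 0.64629
Weighted-precision = Σ (supportᵢ/N)·precisionᵢ with N=2227: (412/2227)·0.56571 + (632/2227)·0.67010 + (593/2227)·0.68278 + (590/2227)·0.64629 = 0.6479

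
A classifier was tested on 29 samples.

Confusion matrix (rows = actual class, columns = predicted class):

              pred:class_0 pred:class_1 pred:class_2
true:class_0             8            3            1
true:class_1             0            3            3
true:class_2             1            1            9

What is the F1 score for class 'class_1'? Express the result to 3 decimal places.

0.462

Take TP from the diagonal, FP from the rest of the 'class_1' prediction marginal, FN from the rest of the 'class_1' actual marginal.
F1 score = 2·TP/(2·TP+FP+FN).
class_1: TP=3, FP=3+1=4, FN=0+3=3 → 6/13 = 0.4615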